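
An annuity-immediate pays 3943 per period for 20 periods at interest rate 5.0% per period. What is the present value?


PV = PMT * (1 - (1+i)^(-n)) / i
= 3943 * (1 - (1+0.05)^(-20)) / 0.05
= 3943 * (1 - 0.376889) / 0.05
= 3943 * 12.46221
= 49138.4954


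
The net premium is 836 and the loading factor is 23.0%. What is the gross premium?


Gross = net * (1 + loading)
= 836 * (1 + 0.23)
= 836 * 1.23
= 1028.28


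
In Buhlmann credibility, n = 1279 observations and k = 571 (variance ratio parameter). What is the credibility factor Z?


Z = n / (n + k)
= 1279 / (1279 + 571)
= 1279 / 1850
= 0.6914


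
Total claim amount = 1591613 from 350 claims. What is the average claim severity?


severity = total / number
= 1591613 / 350
= 4547.4657


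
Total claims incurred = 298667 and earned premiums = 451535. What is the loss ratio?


Loss ratio = claims / premiums
= 298667 / 451535
= 0.6614


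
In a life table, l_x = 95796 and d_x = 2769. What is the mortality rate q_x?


q_x = d_x / l_x
= 2769 / 95796
= 0.0289


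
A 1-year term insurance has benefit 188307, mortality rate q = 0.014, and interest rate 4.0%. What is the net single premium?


NSP = benefit * q * v
v = 1/(1+i) = 0.961538
NSP = 188307 * 0.014 * 0.961538
= 2534.9019


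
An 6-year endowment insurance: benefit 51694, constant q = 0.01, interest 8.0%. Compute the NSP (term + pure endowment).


Term component = 2336.0393
Pure endowment = 6_p_x * v^6 * benefit = 0.94148 * 0.63017 * 51694 = 30669.6467
NSP = 33005.686


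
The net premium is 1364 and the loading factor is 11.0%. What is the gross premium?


Gross = net * (1 + loading)
= 1364 * (1 + 0.11)
= 1364 * 1.11
= 1514.04


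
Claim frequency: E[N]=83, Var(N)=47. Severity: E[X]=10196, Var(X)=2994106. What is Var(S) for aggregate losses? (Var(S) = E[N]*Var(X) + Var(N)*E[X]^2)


Var(S) = E[N]*Var(X) + Var(N)*E[X]^2
= 83*2994106 + 47*10196^2
= 248510798 + 4886045552
= 5.1346e+09


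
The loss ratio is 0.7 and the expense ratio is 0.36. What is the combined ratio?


Combined ratio = loss ratio + expense ratio
= 0.7 + 0.36
= 1.06


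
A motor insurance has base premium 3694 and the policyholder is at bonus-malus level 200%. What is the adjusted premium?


adjusted = base * BM_level / 100
= 3694 * 200 / 100
= 3694 * 2.0
= 7388.0


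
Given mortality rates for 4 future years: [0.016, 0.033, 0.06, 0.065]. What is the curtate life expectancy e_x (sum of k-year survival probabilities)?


e_x = sum_{k=1}^{n} k_p_x
k_p_x values:
  1_p_x = 0.984
  2_p_x = 0.951528
  3_p_x = 0.894436
  4_p_x = 0.836298
e_x = 3.6663


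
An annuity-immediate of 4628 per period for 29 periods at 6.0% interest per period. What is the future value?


FV = PMT * ((1+i)^n - 1) / i
= 4628 * ((1.06)^29 - 1) / 0.06
= 4628 * (5.418388 - 1) / 0.06
= 340804.9866


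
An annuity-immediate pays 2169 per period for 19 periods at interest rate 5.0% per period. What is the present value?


PV = PMT * (1 - (1+i)^(-n)) / i
= 2169 * (1 - (1+0.05)^(-19)) / 0.05
= 2169 * (1 - 0.395734) / 0.05
= 2169 * 12.085321
= 26213.0609


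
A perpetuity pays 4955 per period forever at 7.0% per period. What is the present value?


PV = PMT / i
= 4955 / 0.07
= 70785.7143


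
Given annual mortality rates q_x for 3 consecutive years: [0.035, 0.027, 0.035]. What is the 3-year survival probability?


p_k = 1 - q_k for each year
Survival = product of (1 - q_k)
= 0.965 * 0.973 * 0.965
= 0.9061


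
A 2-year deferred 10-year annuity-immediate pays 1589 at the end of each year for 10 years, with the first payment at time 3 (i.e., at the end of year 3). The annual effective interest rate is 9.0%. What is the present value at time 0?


PV at time 2 of the 10-year annuity-immediate:
a_n = 1589 * (1-(1+0.09)^(-10))/0.09 = 10197.6581
Discount back 2 years to time 0:
PV = 10197.6581 * (1+0.09)^(-2)
= 10197.6581 * 0.84168
= 8583.1648


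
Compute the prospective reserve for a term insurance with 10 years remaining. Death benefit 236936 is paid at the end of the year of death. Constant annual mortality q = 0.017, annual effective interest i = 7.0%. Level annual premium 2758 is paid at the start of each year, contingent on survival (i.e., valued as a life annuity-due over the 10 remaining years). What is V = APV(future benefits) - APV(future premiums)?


v = 1/(1+i) = 0.934579
APV(future benefits) per unit = sum_{k=0}^{9} k_p_x * q * v^(k+1) = 0.111721
APV(future benefits) = 236936 * 0.111721 = 26470.7881
Life annuity-due factor ä_{x:10} = sum_{k=0}^{9} k_p_x * v^k = 7.031867
APV(future premiums) = 2758 * 7.031867 = 19393.8904
V = 26470.7881 - 19393.8904
= 7076.8977


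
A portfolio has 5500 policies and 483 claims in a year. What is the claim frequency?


frequency = claims / policies
= 483 / 5500
= 0.0878


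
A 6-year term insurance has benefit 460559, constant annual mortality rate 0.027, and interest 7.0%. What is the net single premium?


NSP = benefit * sum_{k=0}^{n-1} k_p_x * q * v^(k+1)
With constant q=0.027, v=0.934579
Sum = 0.120964
NSP = 460559 * 0.120964
= 55711.2449


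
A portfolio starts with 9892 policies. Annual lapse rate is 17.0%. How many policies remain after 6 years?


remaining = initial * (1 - lapse)^years
= 9892 * (1 - 0.17)^6
= 9892 * 0.32694
= 3234.0942


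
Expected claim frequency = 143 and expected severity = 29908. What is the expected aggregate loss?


E[S] = E[N] * E[X]
= 143 * 29908
= 4.2768e+06


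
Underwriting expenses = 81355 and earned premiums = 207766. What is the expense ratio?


Expense ratio = expenses / premiums
= 81355 / 207766
= 0.3916


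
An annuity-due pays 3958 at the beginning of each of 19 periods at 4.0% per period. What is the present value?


PV_due = PMT * (1-(1+i)^(-n))/i * (1+i)
PV_immediate = 51984.1321
PV_due = 51984.1321 * 1.04
= 54063.4974


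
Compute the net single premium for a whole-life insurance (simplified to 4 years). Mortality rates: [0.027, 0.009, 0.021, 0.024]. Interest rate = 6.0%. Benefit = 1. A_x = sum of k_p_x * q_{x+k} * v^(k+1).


v = 0.943396
Year 0: k_p_x=1.0, q=0.027, term=0.025472
Year 1: k_p_x=0.973, q=0.009, term=0.007794
Year 2: k_p_x=0.964243, q=0.021, term=0.017002
Year 3: k_p_x=0.943994, q=0.024, term=0.017946
A_x = 0.0682


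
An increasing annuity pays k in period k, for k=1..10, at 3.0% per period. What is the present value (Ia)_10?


(Ia)_n = sum_{k=1}^{n} k * v^k, v = 1/(1+i)
v = 0.970874
Sum computed term by term:
(Ia)_10 = 44.839


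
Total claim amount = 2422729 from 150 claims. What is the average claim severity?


severity = total / number
= 2422729 / 150
= 16151.5267


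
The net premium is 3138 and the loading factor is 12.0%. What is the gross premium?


Gross = net * (1 + loading)
= 3138 * (1 + 0.12)
= 3138 * 1.12
= 3514.56


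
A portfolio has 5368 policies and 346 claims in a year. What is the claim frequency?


frequency = claims / policies
= 346 / 5368
= 0.0645


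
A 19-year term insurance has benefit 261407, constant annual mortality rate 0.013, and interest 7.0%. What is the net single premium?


NSP = benefit * sum_{k=0}^{n-1} k_p_x * q * v^(k+1)
With constant q=0.013, v=0.934579
Sum = 0.122851
NSP = 261407 * 0.122851
= 32114.1618


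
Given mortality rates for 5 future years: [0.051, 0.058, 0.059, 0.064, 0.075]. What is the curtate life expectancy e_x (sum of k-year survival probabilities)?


e_x = sum_{k=1}^{n} k_p_x
k_p_x values:
  1_p_x = 0.949
  2_p_x = 0.893958
  3_p_x = 0.841214
  4_p_x = 0.787377
  5_p_x = 0.728323
e_x = 4.1999


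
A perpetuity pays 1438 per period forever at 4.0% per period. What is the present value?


PV = PMT / i
= 1438 / 0.04
= 35950.0


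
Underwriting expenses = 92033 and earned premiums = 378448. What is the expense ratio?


Expense ratio = expenses / premiums
= 92033 / 378448
= 0.2432


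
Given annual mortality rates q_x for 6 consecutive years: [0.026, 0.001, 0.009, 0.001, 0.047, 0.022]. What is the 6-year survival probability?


p_k = 1 - q_k for each year
Survival = product of (1 - q_k)
= 0.974 * 0.999 * 0.991 * 0.999 * 0.953 * 0.978
= 0.8978


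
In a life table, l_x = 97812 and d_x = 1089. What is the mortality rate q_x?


q_x = d_x / l_x
= 1089 / 97812
= 0.0111


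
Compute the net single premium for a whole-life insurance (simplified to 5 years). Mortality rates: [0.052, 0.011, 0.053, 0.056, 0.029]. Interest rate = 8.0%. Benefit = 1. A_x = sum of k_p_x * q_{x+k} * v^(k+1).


v = 0.925926
Year 0: k_p_x=1.0, q=0.052, term=0.048148
Year 1: k_p_x=0.948, q=0.011, term=0.00894
Year 2: k_p_x=0.937572, q=0.053, term=0.039447
Year 3: k_p_x=0.887881, q=0.056, term=0.036547
Year 4: k_p_x=0.838159, q=0.029, term=0.016543
A_x = 0.1496


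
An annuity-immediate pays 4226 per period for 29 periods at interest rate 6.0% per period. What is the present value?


PV = PMT * (1 - (1+i)^(-n)) / i
= 4226 * (1 - (1+0.06)^(-29)) / 0.06
= 4226 * (1 - 0.184557) / 0.06
= 4226 * 13.590721
= 57434.387


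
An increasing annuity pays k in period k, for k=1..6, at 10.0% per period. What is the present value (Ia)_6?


(Ia)_n = sum_{k=1}^{n} k * v^k, v = 1/(1+i)
v = 0.909091
Sum computed term by term:
(Ia)_6 = 14.0394


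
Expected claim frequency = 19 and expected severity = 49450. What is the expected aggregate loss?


E[S] = E[N] * E[X]
= 19 * 49450
= 939550


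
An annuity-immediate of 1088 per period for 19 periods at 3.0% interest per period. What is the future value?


FV = PMT * ((1+i)^n - 1) / i
= 1088 * ((1.03)^19 - 1) / 0.03
= 1088 * (1.753506 - 1) / 0.03
= 27327.1529


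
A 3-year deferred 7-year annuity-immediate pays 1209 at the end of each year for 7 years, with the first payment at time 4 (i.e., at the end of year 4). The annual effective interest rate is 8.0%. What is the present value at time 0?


PV at time 3 of the 7-year annuity-immediate:
a_n = 1209 * (1-(1+0.08)^(-7))/0.08 = 6294.5014
Discount back 3 years to time 0:
PV = 6294.5014 * (1+0.08)^(-3)
= 6294.5014 * 0.793832
= 4996.7782


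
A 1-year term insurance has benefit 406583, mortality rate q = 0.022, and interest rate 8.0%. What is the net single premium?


NSP = benefit * q * v
v = 1/(1+i) = 0.925926
NSP = 406583 * 0.022 * 0.925926
= 8282.2463


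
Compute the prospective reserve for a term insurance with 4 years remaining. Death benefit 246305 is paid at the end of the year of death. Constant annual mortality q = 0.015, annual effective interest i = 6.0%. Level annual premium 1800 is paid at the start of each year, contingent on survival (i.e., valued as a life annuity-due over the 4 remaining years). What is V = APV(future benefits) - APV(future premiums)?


v = 1/(1+i) = 0.943396
APV(future benefits) per unit = sum_{k=0}^{3} k_p_x * q * v^(k+1) = 0.050875
APV(future benefits) = 246305 * 0.050875 = 12530.6823
Life annuity-due factor ä_{x:4} = sum_{k=0}^{3} k_p_x * v^k = 3.595142
APV(future premiums) = 1800 * 3.595142 = 6471.2563
V = 12530.6823 - 6471.2563
= 6059.426


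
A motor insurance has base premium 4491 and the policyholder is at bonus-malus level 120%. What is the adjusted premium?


adjusted = base * BM_level / 100
= 4491 * 120 / 100
= 4491 * 1.2
= 5389.2


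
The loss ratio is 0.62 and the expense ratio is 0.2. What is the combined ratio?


Combined ratio = loss ratio + expense ratio
= 0.62 + 0.2
= 0.82


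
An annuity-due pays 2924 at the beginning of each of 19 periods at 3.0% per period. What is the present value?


PV_due = PMT * (1-(1+i)^(-n))/i * (1+i)
PV_immediate = 41882.7886
PV_due = 41882.7886 * 1.03
= 43139.2722


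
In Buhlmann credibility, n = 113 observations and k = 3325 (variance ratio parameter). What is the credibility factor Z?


Z = n / (n + k)
= 113 / (113 + 3325)
= 113 / 3438
= 0.0329


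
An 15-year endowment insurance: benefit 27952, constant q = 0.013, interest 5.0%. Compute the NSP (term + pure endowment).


Term component = 3487.8801
Pure endowment = 15_p_x * v^15 * benefit = 0.821783 * 0.481017 * 27952 = 11049.1964
NSP = 14537.0765


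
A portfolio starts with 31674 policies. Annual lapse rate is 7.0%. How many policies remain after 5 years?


remaining = initial * (1 - lapse)^years
= 31674 * (1 - 0.07)^5
= 31674 * 0.695688
= 22035.2334


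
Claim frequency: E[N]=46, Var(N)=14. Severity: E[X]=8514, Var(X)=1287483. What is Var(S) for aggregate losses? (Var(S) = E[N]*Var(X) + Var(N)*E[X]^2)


Var(S) = E[N]*Var(X) + Var(N)*E[X]^2
= 46*1287483 + 14*8514^2
= 59224218 + 1014834744
= 1.0741e+09


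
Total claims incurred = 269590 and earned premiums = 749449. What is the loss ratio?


Loss ratio = claims / premiums
= 269590 / 749449
= 0.3597


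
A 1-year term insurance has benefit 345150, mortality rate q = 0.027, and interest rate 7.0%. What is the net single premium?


NSP = benefit * q * v
v = 1/(1+i) = 0.934579
NSP = 345150 * 0.027 * 0.934579
= 8709.3925


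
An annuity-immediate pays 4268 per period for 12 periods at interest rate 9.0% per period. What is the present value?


PV = PMT * (1 - (1+i)^(-n)) / i
= 4268 * (1 - (1+0.09)^(-12)) / 0.09
= 4268 * (1 - 0.355535) / 0.09
= 4268 * 7.160725
= 30561.9755


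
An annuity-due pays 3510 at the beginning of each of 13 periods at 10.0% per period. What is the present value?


PV_due = PMT * (1-(1+i)^(-n))/i * (1+i)
PV_immediate = 24932.7803
PV_due = 24932.7803 * 1.1
= 27426.0583


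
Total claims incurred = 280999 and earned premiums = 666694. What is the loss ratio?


Loss ratio = claims / premiums
= 280999 / 666694
= 0.4215


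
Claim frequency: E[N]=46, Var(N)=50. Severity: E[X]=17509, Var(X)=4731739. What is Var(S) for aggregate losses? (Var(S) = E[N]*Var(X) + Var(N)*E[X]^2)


Var(S) = E[N]*Var(X) + Var(N)*E[X]^2
= 46*4731739 + 50*17509^2
= 217659994 + 15328254050
= 1.5546e+10


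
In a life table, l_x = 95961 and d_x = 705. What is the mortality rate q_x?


q_x = d_x / l_x
= 705 / 95961
= 0.0073


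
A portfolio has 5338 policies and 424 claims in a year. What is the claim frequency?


frequency = claims / policies
= 424 / 5338
= 0.0794


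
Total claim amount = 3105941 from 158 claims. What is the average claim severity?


severity = total / number
= 3105941 / 158
= 19657.8544


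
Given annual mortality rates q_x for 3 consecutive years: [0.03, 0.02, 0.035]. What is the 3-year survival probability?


p_k = 1 - q_k for each year
Survival = product of (1 - q_k)
= 0.97 * 0.98 * 0.965
= 0.9173


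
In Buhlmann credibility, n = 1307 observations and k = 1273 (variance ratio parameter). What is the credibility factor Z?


Z = n / (n + k)
= 1307 / (1307 + 1273)
= 1307 / 2580
= 0.5066


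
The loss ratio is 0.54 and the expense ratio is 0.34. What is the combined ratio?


Combined ratio = loss ratio + expense ratio
= 0.54 + 0.34
= 0.88


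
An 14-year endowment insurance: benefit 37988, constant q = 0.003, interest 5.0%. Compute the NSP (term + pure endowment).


Term component = 1108.969
Pure endowment = 14_p_x * v^14 * benefit = 0.958809 * 0.505068 * 37988 = 18396.2142
NSP = 19505.1832


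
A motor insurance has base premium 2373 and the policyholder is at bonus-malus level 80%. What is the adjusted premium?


adjusted = base * BM_level / 100
= 2373 * 80 / 100
= 2373 * 0.8
= 1898.4


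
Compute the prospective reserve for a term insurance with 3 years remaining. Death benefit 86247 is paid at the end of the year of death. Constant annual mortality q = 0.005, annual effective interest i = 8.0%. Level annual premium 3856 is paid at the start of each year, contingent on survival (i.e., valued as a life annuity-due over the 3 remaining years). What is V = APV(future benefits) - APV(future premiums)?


v = 1/(1+i) = 0.925926
APV(future benefits) per unit = sum_{k=0}^{2} k_p_x * q * v^(k+1) = 0.012824
APV(future benefits) = 86247 * 0.012824 = 1106.0711
Life annuity-due factor ä_{x:3} = sum_{k=0}^{2} k_p_x * v^k = 2.770083
APV(future premiums) = 3856 * 2.770083 = 10681.4407
V = 1106.0711 - 10681.4407
= -9575.3695


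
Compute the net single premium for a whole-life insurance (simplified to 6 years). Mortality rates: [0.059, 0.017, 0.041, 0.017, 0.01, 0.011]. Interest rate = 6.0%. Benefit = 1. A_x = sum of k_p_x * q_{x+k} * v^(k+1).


v = 0.943396
Year 0: k_p_x=1.0, q=0.059, term=0.05566
Year 1: k_p_x=0.941, q=0.017, term=0.014237
Year 2: k_p_x=0.925003, q=0.041, term=0.031843
Year 3: k_p_x=0.887078, q=0.017, term=0.011945
Year 4: k_p_x=0.871998, q=0.01, term=0.006516
Year 5: k_p_x=0.863278, q=0.011, term=0.006694
A_x = 0.1269


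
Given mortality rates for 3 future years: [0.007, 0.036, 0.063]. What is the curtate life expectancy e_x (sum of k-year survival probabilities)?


e_x = sum_{k=1}^{n} k_p_x
k_p_x values:
  1_p_x = 0.993
  2_p_x = 0.957252
  3_p_x = 0.896945
e_x = 2.8472


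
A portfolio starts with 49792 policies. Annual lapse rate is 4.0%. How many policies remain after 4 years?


remaining = initial * (1 - lapse)^years
= 49792 * (1 - 0.04)^4
= 49792 * 0.849347
= 42290.6639


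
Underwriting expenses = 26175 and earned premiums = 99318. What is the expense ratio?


Expense ratio = expenses / premiums
= 26175 / 99318
= 0.2635


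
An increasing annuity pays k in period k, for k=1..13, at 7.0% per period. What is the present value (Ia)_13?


(Ia)_n = sum_{k=1}^{n} k * v^k, v = 1/(1+i)
v = 0.934579
Sum computed term by term:
(Ia)_13 = 50.6878


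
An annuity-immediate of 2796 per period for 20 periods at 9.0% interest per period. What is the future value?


FV = PMT * ((1+i)^n - 1) / i
= 2796 * ((1.09)^20 - 1) / 0.09
= 2796 * (5.604411 - 1) / 0.09
= 143043.6945


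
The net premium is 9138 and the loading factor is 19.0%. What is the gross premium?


Gross = net * (1 + loading)
= 9138 * (1 + 0.19)
= 9138 * 1.19
= 10874.22


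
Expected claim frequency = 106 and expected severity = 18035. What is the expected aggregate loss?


E[S] = E[N] * E[X]
= 106 * 18035
= 1.9117e+06


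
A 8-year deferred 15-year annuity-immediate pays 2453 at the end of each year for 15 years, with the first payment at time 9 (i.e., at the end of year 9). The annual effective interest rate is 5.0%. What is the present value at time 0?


PV at time 8 of the 15-year annuity-immediate:
a_n = 2453 * (1-(1+0.05)^(-15))/0.05 = 25461.3012
Discount back 8 years to time 0:
PV = 25461.3012 * (1+0.05)^(-8)
= 25461.3012 * 0.676839
= 17233.2108


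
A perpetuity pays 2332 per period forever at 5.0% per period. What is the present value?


PV = PMT / i
= 2332 / 0.05
= 46640.0


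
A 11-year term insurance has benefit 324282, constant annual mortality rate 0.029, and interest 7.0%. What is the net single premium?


NSP = benefit * sum_{k=0}^{n-1} k_p_x * q * v^(k+1)
With constant q=0.029, v=0.934579
Sum = 0.192247
NSP = 324282 * 0.192247
= 62342.2657


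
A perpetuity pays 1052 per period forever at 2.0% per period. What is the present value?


PV = PMT / i
= 1052 / 0.02
= 52600.0


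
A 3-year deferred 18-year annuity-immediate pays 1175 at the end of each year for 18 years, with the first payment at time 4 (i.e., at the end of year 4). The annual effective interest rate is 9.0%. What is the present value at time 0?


PV at time 3 of the 18-year annuity-immediate:
a_n = 1175 * (1-(1+0.09)^(-18))/0.09 = 10287.8595
Discount back 3 years to time 0:
PV = 10287.8595 * (1+0.09)^(-3)
= 10287.8595 * 0.772183
= 7944.1152


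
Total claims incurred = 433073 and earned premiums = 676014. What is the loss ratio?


Loss ratio = claims / premiums
= 433073 / 676014
= 0.6406


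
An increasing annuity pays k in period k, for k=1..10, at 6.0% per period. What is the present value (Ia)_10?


(Ia)_n = sum_{k=1}^{n} k * v^k, v = 1/(1+i)
v = 0.943396
Sum computed term by term:
(Ia)_10 = 36.9624


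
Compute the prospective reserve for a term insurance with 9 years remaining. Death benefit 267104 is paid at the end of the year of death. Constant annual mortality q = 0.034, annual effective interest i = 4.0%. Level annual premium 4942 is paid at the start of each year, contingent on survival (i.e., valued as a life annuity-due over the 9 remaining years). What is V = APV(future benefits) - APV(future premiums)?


v = 1/(1+i) = 0.961538
APV(future benefits) per unit = sum_{k=0}^{8} k_p_x * q * v^(k+1) = 0.223008
APV(future benefits) = 267104 * 0.223008 = 59566.4332
Life annuity-due factor ä_{x:9} = sum_{k=0}^{8} k_p_x * v^k = 6.821433
APV(future premiums) = 4942 * 6.821433 = 33711.5225
V = 59566.4332 - 33711.5225
= 25854.9107


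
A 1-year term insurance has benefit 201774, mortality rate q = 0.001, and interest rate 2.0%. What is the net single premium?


NSP = benefit * q * v
v = 1/(1+i) = 0.980392
NSP = 201774 * 0.001 * 0.980392
= 197.8176


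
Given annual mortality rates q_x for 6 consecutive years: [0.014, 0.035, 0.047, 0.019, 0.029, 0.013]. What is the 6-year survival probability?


p_k = 1 - q_k for each year
Survival = product of (1 - q_k)
= 0.986 * 0.965 * 0.953 * 0.981 * 0.971 * 0.987
= 0.8525


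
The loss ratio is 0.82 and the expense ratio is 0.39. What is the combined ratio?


Combined ratio = loss ratio + expense ratio
= 0.82 + 0.39
= 1.21


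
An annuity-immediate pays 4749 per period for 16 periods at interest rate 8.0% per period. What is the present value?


PV = PMT * (1 - (1+i)^(-n)) / i
= 4749 * (1 - (1+0.08)^(-16)) / 0.08
= 4749 * (1 - 0.29189) / 0.08
= 4749 * 8.851369
= 42035.1521


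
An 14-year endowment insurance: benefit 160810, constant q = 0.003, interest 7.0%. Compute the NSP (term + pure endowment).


Term component = 4151.2589
Pure endowment = 14_p_x * v^14 * benefit = 0.958809 * 0.387817 * 160810 = 59796.0341
NSP = 63947.2929


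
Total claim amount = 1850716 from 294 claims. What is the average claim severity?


severity = total / number
= 1850716 / 294
= 6294.9524


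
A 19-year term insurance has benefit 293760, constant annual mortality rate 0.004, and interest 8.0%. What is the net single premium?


NSP = benefit * sum_{k=0}^{n-1} k_p_x * q * v^(k+1)
With constant q=0.004, v=0.925926
Sum = 0.037394
NSP = 293760 * 0.037394
= 10984.9206


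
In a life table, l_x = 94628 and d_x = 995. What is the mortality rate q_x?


q_x = d_x / l_x
= 995 / 94628
= 0.0105


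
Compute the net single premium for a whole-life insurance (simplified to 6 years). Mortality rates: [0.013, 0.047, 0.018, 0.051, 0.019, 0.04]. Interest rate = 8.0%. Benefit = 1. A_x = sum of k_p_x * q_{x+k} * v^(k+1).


v = 0.925926
Year 0: k_p_x=1.0, q=0.013, term=0.012037
Year 1: k_p_x=0.987, q=0.047, term=0.039771
Year 2: k_p_x=0.940611, q=0.018, term=0.01344
Year 3: k_p_x=0.92368, q=0.051, term=0.034626
Year 4: k_p_x=0.876572, q=0.019, term=0.011335
Year 5: k_p_x=0.859917, q=0.04, term=0.021676
A_x = 0.1329


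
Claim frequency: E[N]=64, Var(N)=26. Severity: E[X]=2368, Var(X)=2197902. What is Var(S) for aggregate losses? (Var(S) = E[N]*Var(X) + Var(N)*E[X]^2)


Var(S) = E[N]*Var(X) + Var(N)*E[X]^2
= 64*2197902 + 26*2368^2
= 140665728 + 145793024
= 2.8646e+08


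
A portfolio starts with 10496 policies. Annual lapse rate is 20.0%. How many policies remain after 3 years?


remaining = initial * (1 - lapse)^years
= 10496 * (1 - 0.2)^3
= 10496 * 0.512
= 5373.952


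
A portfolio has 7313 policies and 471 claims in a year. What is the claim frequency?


frequency = claims / policies
= 471 / 7313
= 0.0644


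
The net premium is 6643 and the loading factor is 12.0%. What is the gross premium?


Gross = net * (1 + loading)
= 6643 * (1 + 0.12)
= 6643 * 1.12
= 7440.16


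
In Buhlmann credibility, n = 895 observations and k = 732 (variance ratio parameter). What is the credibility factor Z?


Z = n / (n + k)
= 895 / (895 + 732)
= 895 / 1627
= 0.5501


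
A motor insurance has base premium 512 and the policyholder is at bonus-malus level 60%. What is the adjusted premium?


adjusted = base * BM_level / 100
= 512 * 60 / 100
= 512 * 0.6
= 307.2


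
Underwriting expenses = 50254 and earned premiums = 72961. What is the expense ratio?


Expense ratio = expenses / premiums
= 50254 / 72961
= 0.6888


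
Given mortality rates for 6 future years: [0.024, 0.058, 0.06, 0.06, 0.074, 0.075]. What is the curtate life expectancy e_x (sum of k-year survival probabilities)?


e_x = sum_{k=1}^{n} k_p_x
k_p_x values:
  1_p_x = 0.976
  2_p_x = 0.919392
  3_p_x = 0.864228
  4_p_x = 0.812375
  5_p_x = 0.752259
  6_p_x = 0.69584
e_x = 5.0201


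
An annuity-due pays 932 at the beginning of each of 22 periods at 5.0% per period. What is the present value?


PV_due = PMT * (1-(1+i)^(-n))/i * (1+i)
PV_immediate = 12267.9184
PV_due = 12267.9184 * 1.05
= 12881.3143


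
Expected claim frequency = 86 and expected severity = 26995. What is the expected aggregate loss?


E[S] = E[N] * E[X]
= 86 * 26995
= 2.3216e+06


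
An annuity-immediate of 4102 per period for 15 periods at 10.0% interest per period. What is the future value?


FV = PMT * ((1+i)^n - 1) / i
= 4102 * ((1.1)^15 - 1) / 0.1
= 4102 * (4.177248 - 1) / 0.1
= 130330.7199


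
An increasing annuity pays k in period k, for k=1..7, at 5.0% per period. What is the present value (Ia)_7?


(Ia)_n = sum_{k=1}^{n} k * v^k, v = 1/(1+i)
v = 0.952381
Sum computed term by term:
(Ia)_7 = 22.0185


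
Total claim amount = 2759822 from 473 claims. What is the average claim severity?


severity = total / number
= 2759822 / 473
= 5834.7188


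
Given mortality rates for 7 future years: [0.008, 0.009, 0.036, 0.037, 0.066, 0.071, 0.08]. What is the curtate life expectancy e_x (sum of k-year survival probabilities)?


e_x = sum_{k=1}^{n} k_p_x
k_p_x values:
  1_p_x = 0.992
  2_p_x = 0.983072
  3_p_x = 0.947681
  4_p_x = 0.912617
  5_p_x = 0.852384
  6_p_x = 0.791865
  7_p_x = 0.728516
e_x = 6.2081


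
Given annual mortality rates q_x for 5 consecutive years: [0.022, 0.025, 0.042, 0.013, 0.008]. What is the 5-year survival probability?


p_k = 1 - q_k for each year
Survival = product of (1 - q_k)
= 0.978 * 0.975 * 0.958 * 0.987 * 0.992
= 0.8944


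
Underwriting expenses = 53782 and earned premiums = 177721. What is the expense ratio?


Expense ratio = expenses / premiums
= 53782 / 177721
= 0.3026


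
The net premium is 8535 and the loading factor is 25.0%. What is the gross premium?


Gross = net * (1 + loading)
= 8535 * (1 + 0.25)
= 8535 * 1.25
= 10668.75


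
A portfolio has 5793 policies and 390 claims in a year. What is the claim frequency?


frequency = claims / policies
= 390 / 5793
= 0.0673


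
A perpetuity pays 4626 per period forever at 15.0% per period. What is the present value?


PV = PMT / i
= 4626 / 0.15
= 30840.0


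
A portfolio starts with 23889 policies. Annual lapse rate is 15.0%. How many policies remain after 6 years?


remaining = initial * (1 - lapse)^years
= 23889 * (1 - 0.15)^6
= 23889 * 0.37715
= 9009.7248


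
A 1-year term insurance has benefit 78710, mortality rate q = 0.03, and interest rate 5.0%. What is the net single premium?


NSP = benefit * q * v
v = 1/(1+i) = 0.952381
NSP = 78710 * 0.03 * 0.952381
= 2248.8571


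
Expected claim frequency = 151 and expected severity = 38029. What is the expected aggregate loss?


E[S] = E[N] * E[X]
= 151 * 38029
= 5.7424e+06


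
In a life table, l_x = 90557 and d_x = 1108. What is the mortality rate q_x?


q_x = d_x / l_x
= 1108 / 90557
= 0.0122


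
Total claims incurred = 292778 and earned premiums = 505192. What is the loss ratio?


Loss ratio = claims / premiums
= 292778 / 505192
= 0.5795


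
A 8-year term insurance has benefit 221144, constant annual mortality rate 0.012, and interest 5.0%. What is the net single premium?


NSP = benefit * sum_{k=0}^{n-1} k_p_x * q * v^(k+1)
With constant q=0.012, v=0.952381
Sum = 0.074608
NSP = 221144 * 0.074608
= 16499.0284


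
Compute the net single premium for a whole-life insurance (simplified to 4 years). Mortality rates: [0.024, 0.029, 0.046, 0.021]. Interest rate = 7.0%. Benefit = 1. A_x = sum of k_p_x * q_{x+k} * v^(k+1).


v = 0.934579
Year 0: k_p_x=1.0, q=0.024, term=0.02243
Year 1: k_p_x=0.976, q=0.029, term=0.024722
Year 2: k_p_x=0.947696, q=0.046, term=0.035586
Year 3: k_p_x=0.904102, q=0.021, term=0.014484
A_x = 0.0972


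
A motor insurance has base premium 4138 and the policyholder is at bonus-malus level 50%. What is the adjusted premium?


adjusted = base * BM_level / 100
= 4138 * 50 / 100
= 4138 * 0.5
= 2069.0


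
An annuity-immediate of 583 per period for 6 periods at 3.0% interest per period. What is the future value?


FV = PMT * ((1+i)^n - 1) / i
= 583 * ((1.03)^6 - 1) / 0.03
= 583 * (1.194052 - 1) / 0.03
= 3771.083


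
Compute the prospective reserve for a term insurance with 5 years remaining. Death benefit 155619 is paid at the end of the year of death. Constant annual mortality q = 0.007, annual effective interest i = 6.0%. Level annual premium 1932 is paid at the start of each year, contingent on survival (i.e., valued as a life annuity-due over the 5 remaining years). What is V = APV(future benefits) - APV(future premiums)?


v = 1/(1+i) = 0.943396
APV(future benefits) per unit = sum_{k=0}^{4} k_p_x * q * v^(k+1) = 0.0291
APV(future benefits) = 155619 * 0.0291 = 4528.5729
Life annuity-due factor ä_{x:5} = sum_{k=0}^{4} k_p_x * v^k = 4.40663
APV(future premiums) = 1932 * 4.40663 = 8513.6088
V = 4528.5729 - 8513.6088
= -3985.0359


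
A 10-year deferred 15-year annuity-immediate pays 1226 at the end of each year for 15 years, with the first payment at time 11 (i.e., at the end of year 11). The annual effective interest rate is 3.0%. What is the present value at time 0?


PV at time 10 of the 15-year annuity-immediate:
a_n = 1226 * (1-(1+0.03)^(-15))/0.03 = 14635.9084
Discount back 10 years to time 0:
PV = 14635.9084 * (1+0.03)^(-10)
= 14635.9084 * 0.744094
= 10890.4904


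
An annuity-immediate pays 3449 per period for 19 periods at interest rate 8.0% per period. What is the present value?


PV = PMT * (1 - (1+i)^(-n)) / i
= 3449 * (1 - (1+0.08)^(-19)) / 0.08
= 3449 * (1 - 0.231712) / 0.08
= 3449 * 9.603599
= 33122.8136


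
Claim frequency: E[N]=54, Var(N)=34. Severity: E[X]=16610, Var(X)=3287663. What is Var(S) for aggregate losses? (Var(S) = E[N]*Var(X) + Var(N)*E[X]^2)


Var(S) = E[N]*Var(X) + Var(N)*E[X]^2
= 54*3287663 + 34*16610^2
= 177533802 + 9380331400
= 9.5579e+09


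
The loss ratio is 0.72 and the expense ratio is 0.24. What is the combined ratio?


Combined ratio = loss ratio + expense ratio
= 0.72 + 0.24
= 0.96


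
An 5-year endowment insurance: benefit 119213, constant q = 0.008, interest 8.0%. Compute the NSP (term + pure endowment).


Term component = 3752.0452
Pure endowment = 5_p_x * v^5 * benefit = 0.960635 * 0.680583 * 119213 = 77940.5023
NSP = 81692.5476


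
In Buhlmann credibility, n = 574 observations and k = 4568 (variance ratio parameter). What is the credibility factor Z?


Z = n / (n + k)
= 574 / (574 + 4568)
= 574 / 5142
= 0.1116


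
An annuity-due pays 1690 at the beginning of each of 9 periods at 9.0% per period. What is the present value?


PV_due = PMT * (1-(1+i)^(-n))/i * (1+i)
PV_immediate = 10131.9673
PV_due = 10131.9673 * 1.09
= 11043.8443


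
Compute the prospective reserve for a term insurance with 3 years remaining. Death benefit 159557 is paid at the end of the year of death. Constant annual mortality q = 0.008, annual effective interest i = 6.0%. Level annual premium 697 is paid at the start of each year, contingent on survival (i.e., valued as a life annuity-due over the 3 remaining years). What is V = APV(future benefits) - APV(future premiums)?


v = 1/(1+i) = 0.943396
APV(future benefits) per unit = sum_{k=0}^{2} k_p_x * q * v^(k+1) = 0.02122
APV(future benefits) = 159557 * 0.02122 = 3385.8146
Life annuity-due factor ä_{x:3} = sum_{k=0}^{2} k_p_x * v^k = 2.811663
APV(future premiums) = 697 * 2.811663 = 1959.7288
V = 3385.8146 - 1959.7288
= 1426.0858


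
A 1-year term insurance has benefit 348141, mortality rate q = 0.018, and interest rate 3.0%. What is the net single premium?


NSP = benefit * q * v
v = 1/(1+i) = 0.970874
NSP = 348141 * 0.018 * 0.970874
= 6084.0175


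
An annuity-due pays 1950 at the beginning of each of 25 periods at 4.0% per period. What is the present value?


PV_due = PMT * (1-(1+i)^(-n))/i * (1+i)
PV_immediate = 30463.0559
PV_due = 30463.0559 * 1.04
= 31681.5781


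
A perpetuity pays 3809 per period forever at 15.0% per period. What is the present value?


PV = PMT / i
= 3809 / 0.15
= 25393.3333


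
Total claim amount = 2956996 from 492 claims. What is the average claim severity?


severity = total / number
= 2956996 / 492
= 6010.1545


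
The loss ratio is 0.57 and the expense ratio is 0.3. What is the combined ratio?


Combined ratio = loss ratio + expense ratio
= 0.57 + 0.3
= 0.87


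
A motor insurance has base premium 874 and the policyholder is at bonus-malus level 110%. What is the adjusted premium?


adjusted = base * BM_level / 100
= 874 * 110 / 100
= 874 * 1.1
= 961.4


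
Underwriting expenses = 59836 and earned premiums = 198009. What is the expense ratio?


Expense ratio = expenses / premiums
= 59836 / 198009
= 0.3022


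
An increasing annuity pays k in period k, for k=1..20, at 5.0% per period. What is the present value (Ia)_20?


(Ia)_n = sum_{k=1}^{n} k * v^k, v = 1/(1+i)
v = 0.952381
Sum computed term by term:
(Ia)_20 = 110.9506


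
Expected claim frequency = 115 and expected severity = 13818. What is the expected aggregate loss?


E[S] = E[N] * E[X]
= 115 * 13818
= 1.5891e+06


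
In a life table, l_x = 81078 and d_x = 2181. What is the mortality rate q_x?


q_x = d_x / l_x
= 2181 / 81078
= 0.0269


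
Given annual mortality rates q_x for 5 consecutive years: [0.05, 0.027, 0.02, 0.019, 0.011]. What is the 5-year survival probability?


p_k = 1 - q_k for each year
Survival = product of (1 - q_k)
= 0.95 * 0.973 * 0.98 * 0.981 * 0.989
= 0.8789


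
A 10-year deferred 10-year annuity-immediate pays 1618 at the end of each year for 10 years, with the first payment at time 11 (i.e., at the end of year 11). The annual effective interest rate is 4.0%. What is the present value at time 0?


PV at time 10 of the 10-year annuity-immediate:
a_n = 1618 * (1-(1+0.04)^(-10))/0.04 = 13123.4294
Discount back 10 years to time 0:
PV = 13123.4294 * (1+0.04)^(-10)
= 13123.4294 * 0.675564
= 8865.7187


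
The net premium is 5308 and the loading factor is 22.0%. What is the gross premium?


Gross = net * (1 + loading)
= 5308 * (1 + 0.22)
= 5308 * 1.22
= 6475.76


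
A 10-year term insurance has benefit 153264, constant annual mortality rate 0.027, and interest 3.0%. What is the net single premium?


NSP = benefit * sum_{k=0}^{n-1} k_p_x * q * v^(k+1)
With constant q=0.027, v=0.970874
Sum = 0.205616
NSP = 153264 * 0.205616
= 31513.5544


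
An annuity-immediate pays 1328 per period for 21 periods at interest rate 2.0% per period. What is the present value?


PV = PMT * (1 - (1+i)^(-n)) / i
= 1328 * (1 - (1+0.02)^(-21)) / 0.02
= 1328 * (1 - 0.659776) / 0.02
= 1328 * 17.011209
= 22590.8858


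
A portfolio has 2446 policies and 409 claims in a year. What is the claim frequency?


frequency = claims / policies
= 409 / 2446
= 0.1672


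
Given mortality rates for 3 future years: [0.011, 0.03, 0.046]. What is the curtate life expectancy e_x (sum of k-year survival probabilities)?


e_x = sum_{k=1}^{n} k_p_x
k_p_x values:
  1_p_x = 0.989
  2_p_x = 0.95933
  3_p_x = 0.915201
e_x = 2.8635


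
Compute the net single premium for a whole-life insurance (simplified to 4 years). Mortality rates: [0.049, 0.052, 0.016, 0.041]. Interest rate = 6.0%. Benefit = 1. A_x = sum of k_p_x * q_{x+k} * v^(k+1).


v = 0.943396
Year 0: k_p_x=1.0, q=0.049, term=0.046226
Year 1: k_p_x=0.951, q=0.052, term=0.044012
Year 2: k_p_x=0.901548, q=0.016, term=0.012111
Year 3: k_p_x=0.887123, q=0.041, term=0.02881
A_x = 0.1312


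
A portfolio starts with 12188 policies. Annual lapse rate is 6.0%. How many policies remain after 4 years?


remaining = initial * (1 - lapse)^years
= 12188 * (1 - 0.06)^4
= 12188 * 0.780749
= 9515.7683


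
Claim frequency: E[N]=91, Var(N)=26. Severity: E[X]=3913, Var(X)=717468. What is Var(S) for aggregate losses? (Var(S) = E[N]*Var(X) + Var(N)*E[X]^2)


Var(S) = E[N]*Var(X) + Var(N)*E[X]^2
= 91*717468 + 26*3913^2
= 65289588 + 398100794
= 4.6339e+08


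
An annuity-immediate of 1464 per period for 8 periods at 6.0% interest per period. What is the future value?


FV = PMT * ((1+i)^n - 1) / i
= 1464 * ((1.06)^8 - 1) / 0.06
= 1464 * (1.593848 - 1) / 0.06
= 14489.893


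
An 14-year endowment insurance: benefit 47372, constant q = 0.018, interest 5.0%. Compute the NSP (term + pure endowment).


Term component = 7628.3528
Pure endowment = 14_p_x * v^14 * benefit = 0.775463 * 0.505068 * 47372 = 18553.7783
NSP = 26182.1311


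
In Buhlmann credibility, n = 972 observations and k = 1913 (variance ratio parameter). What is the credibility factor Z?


Z = n / (n + k)
= 972 / (972 + 1913)
= 972 / 2885
= 0.3369


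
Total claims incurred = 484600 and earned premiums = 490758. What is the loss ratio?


Loss ratio = claims / premiums
= 484600 / 490758
= 0.9875


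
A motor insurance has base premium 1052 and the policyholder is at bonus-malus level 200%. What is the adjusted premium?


adjusted = base * BM_level / 100
= 1052 * 200 / 100
= 1052 * 2.0
= 2104.0


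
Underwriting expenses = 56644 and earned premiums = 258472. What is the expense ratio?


Expense ratio = expenses / premiums
= 56644 / 258472
= 0.2191


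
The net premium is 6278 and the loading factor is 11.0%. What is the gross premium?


Gross = net * (1 + loading)
= 6278 * (1 + 0.11)
= 6278 * 1.11
= 6968.58


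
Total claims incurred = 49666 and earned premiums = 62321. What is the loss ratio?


Loss ratio = claims / premiums
= 49666 / 62321
= 0.7969


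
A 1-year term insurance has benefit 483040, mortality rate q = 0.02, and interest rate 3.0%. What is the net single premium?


NSP = benefit * q * v
v = 1/(1+i) = 0.970874
NSP = 483040 * 0.02 * 0.970874
= 9379.4175


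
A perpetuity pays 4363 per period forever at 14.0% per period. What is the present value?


PV = PMT / i
= 4363 / 0.14
= 31164.2857


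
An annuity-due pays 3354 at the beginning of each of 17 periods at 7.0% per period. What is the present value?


PV_due = PMT * (1-(1+i)^(-n))/i * (1+i)
PV_immediate = 32745.8499
PV_due = 32745.8499 * 1.07
= 35038.0594


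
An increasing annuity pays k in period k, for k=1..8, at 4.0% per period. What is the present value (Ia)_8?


(Ia)_n = sum_{k=1}^{n} k * v^k, v = 1/(1+i)
v = 0.961538
Sum computed term by term:
(Ia)_8 = 28.9133


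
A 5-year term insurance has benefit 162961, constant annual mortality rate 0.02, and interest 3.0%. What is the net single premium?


NSP = benefit * sum_{k=0}^{n-1} k_p_x * q * v^(k+1)
With constant q=0.02, v=0.970874
Sum = 0.088108
NSP = 162961 * 0.088108
= 14358.1665


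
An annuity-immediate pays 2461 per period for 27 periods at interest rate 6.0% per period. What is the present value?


PV = PMT * (1 - (1+i)^(-n)) / i
= 2461 * (1 - (1+0.06)^(-27)) / 0.06
= 2461 * (1 - 0.207368) / 0.06
= 2461 * 13.210534
= 32511.1245


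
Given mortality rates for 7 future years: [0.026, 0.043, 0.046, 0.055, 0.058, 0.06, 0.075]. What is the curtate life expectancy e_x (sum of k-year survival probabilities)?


e_x = sum_{k=1}^{n} k_p_x
k_p_x values:
  1_p_x = 0.974
  2_p_x = 0.932118
  3_p_x = 0.889241
  4_p_x = 0.840332
  5_p_x = 0.791593
  6_p_x = 0.744097
  7_p_x = 0.68829
e_x = 5.8597
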